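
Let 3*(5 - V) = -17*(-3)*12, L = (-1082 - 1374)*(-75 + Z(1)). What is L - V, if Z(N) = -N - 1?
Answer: 189311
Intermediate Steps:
Z(N) = -1 - N
L = 189112 (L = (-1082 - 1374)*(-75 + (-1 - 1*1)) = -2456*(-75 + (-1 - 1)) = -2456*(-75 - 2) = -2456*(-77) = 189112)
V = -199 (V = 5 - (-17*(-3))*12/3 = 5 - 17*12 = 5 - 1/3*612 = 5 - 204 = -199)
L - V = 189112 - 1*(-199) = 189112 + 199 = 189311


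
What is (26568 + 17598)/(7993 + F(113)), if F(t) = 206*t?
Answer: 44166/31271 ≈ 1.4124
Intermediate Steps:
(26568 + 17598)/(7993 + F(113)) = (26568 + 17598)/(7993 + 206*113) = 44166/(7993 + 23278) = 44166/31271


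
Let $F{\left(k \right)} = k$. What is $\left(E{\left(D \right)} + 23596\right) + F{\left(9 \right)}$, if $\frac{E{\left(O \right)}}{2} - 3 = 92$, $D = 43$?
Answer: $23795$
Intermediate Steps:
$E{\left(O \right)} = 190$ ($E{\left(O \right)} = 6 + 2 \cdot 92 = 6 + 184 = 190$)
$\left(E{\left(D \right)} + 23596\right) + F{\left(9 \right)} = \left(190 + 23596\right) + 9 = 23786 + 9 = 23795$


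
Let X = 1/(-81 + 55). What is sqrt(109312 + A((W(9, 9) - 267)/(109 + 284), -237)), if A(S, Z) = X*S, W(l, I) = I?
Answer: 11*sqrt(2620063797)/1703 ≈ 330.62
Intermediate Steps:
X = -1/26 (X = 1/(-26) = -1/26 ≈ -0.038462)
A(S, Z) = -S/26
sqrt(109312 + A((W(9, 9) - 267)/(109 + 284), -237)) = sqrt(109312 - (9 - 267)/(26*(109 + 284))) = sqrt(109312 - (-129)/(13*393)) = sqrt(109312 - 1/26*(-86/131)) = sqrt(109312 + 43/1703) = sqrt(186158379/1703) = 11*sqrt(2620063797)/1703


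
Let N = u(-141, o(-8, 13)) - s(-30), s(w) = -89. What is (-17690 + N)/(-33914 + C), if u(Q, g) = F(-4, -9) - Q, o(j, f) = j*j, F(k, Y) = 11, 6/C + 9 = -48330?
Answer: 281155737/546456284 ≈ 0.51451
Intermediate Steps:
C = -2/16113 (C = 6/(-9 - 48330) = 6/(-48339) = 6*(-1/48339) = -2/16113 ≈ -0.00012412)
o(j, f) = j**2
u(Q, g) = 11 - Q
N = 241 (N = (11 - 1*(-141)) - 1*(-89) = (11 + 141) + 89 = 152 + 89 = 241)
(-17690 + N)/(-33914 + C) = (-17690 + 241)/(-33914 - 2/16113) = -17449/(-546456284/16113) = -17449*(-16113/546456284) = 281155737/546456284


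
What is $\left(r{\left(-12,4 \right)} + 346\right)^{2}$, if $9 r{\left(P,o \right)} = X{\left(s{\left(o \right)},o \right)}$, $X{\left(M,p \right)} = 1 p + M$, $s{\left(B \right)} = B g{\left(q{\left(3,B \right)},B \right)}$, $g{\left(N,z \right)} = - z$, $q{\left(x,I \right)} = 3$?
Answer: $\frac{1069156}{9} \approx 1.188 \cdot 10^{5}$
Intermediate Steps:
$s{\left(B \right)} = - B^{2}$ ($s{\left(B \right)} = B \left(- B\right) = - B^{2}$)
$X{\left(M,p \right)} = M + p$ ($X{\left(M,p \right)} = p + M = M + p$)
$r{\left(P,o \right)} = - \frac{o^{2}}{9} + \frac{o}{9}$ ($r{\left(P,o \right)} = \frac{- o^{2} + o}{9} = \frac{o - o^{2}}{9} = - \frac{o^{2}}{9} + \frac{o}{9}$)
$\left(r{\left(-12,4 \right)} + 346\right)^{2} = \left(\frac{1}{9} \cdot 4 \left(1 - 4\right) + 346\right)^{2} = \left(\frac{1}{9} \cdot 4 \left(-3\right) + 346\right)^{2} = \left(- \frac{4}{3} + 346\right)^{2} = \left(\frac{1034}{3}\right)^{2} = \frac{1069156}{9}$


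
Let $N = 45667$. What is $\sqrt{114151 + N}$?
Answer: $\sqrt{159818} \approx 399.77$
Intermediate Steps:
$\sqrt{114151 + N} = \sqrt{114151 + 45667} = \sqrt{159818}$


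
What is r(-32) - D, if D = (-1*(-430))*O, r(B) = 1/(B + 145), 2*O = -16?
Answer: 388721/113 ≈ 3440.0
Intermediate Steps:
O = -8 (O = (1/2)*(-16) = -8)
r(B) = 1/(145 + B)
D = -3440 (D = -1*(-430)*(-8) = 430*(-8) = -3440)
r(-32) - D = 1/(145 - 32) - 1*(-3440) = 1/113 + 3440 = 388721/113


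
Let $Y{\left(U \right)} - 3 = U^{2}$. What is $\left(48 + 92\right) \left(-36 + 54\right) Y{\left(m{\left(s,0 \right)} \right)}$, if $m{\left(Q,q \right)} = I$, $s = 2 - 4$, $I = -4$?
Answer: $47880$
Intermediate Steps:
$s = -2$ ($s = 2 - 4 = -2$)
$m{\left(Q,q \right)} = -4$
$Y{\left(U \right)} = 3 + U^{2}$
$\left(48 + 92\right) \left(-36 + 54\right) Y{\left(m{\left(s,0 \right)} \right)} = \left(48 + 92\right) \left(-36 + 54\right) \left(3 + \left(-4\right)^{2}\right) = 140 \cdot 18 \left(3 + 16\right) = 2520 \cdot 19 = 47880$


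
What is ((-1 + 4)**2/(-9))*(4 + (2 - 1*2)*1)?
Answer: -4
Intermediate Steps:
((-1 + 4)**2/(-9))*(4 + (2 - 1*2)*1) = (3**2*(-1/9))*(4 + (2 - 2)*1) = (9*(-1/9))*(4 + 0*1) = -(4 + 0) = -1*4 = -4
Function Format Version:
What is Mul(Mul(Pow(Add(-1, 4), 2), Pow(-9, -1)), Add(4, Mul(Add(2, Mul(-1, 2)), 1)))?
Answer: -4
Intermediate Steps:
Mul(Mul(Pow(Add(-1, 4), 2), Pow(-9, -1)), Add(4, Mul(Add(2, Mul(-1, 2)), 1))) = Mul(Mul(Pow(3, 2), Rational(-1, 9)), Add(4, Mul(Add(2, -2), 1))) = Mul(Mul(9, Rational(-1, 9)), Add(4, Mul(0, 1))) = Mul(-1, Add(4, 0)) = Mul(-1, 4) = -4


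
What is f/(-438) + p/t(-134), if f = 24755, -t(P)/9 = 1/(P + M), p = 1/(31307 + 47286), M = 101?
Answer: -648522703/11474578 ≈ -56.518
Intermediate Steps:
p = 1/78593 ≈ 1.2724e-5
t(P) = -9/(101 + P) (t(P) = -9/(P + 101) = -9/(101 + P))
f/(-438) + p/t(-134) = 24755/(-438) + 1/(78593*((-9/(101 - 134)))) = 24755*(-1/438) + 1/(78593*((-9/(-33)))) = -24755/438 + 1/(78593*((-9*(-1/33)))) = -24755/438 + 1/(78593*(3/11)) = -24755/438 + (1/78593)*(11/3) = -24755/438 + 11/235779 = -648522703/11474578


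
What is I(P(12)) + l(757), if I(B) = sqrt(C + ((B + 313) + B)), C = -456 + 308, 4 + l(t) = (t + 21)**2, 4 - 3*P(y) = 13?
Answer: 605280 + sqrt(159) ≈ 6.0529e+5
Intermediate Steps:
P(y) = -3 (P(y) = 4/3 - 1/3*13 = 4/3 - 13/3 = -3)
l(t) = -4 + (21 + t)**2 (l(t) = -4 + (t + 21)**2 = -4 + (21 + t)**2)
C = -148
I(B) = sqrt(165 + 2*B) (I(B) = sqrt(-148 + ((B + 313) + B)) = sqrt(-148 + ((313 + B) + B)) = sqrt(-148 + (313 + 2*B)) = sqrt(165 + 2*B))
I(P(12)) + l(757) = sqrt(165 + 2*(-3)) + (-4 + (21 + 757)**2) = sqrt(165 - 6) + (-4 + 778**2) = sqrt(159) + (-4 + 605284) = sqrt(159) + 605280 = 605280 + sqrt(159)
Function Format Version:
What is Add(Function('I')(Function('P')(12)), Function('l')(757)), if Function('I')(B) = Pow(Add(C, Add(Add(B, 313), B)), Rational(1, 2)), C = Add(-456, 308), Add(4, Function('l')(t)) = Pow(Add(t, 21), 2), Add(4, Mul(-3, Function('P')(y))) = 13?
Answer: Add(605280, Pow(159, Rational(1, 2))) ≈ 6.0529e+5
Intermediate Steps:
Function('P')(y) = -3 (Function('P')(y) = Add(Rational(4, 3), Mul(Rational(-1, 3), 13)) = Add(Rational(4, 3), Rational(-13, 3)) = -3)
Function('l')(t) = Add(-4, Pow(Add(21, t), 2)) (Function('l')(t) = Add(-4, Pow(Add(t, 21), 2)) = Add(-4, Pow(Add(21, t), 2)))
C = -148
Function('I')(B) = Pow(Add(165, Mul(2, B)), Rational(1, 2)) (Function('I')(B) = Pow(Add(-148, Add(Add(B, 313), B)), Rational(1, 2)) = Pow(Add(-148, Add(Add(313, B), B)), Rational(1, 2)) = Pow(Add(-148, Add(313, Mul(2, B))), Rational(1, 2)) = Pow(Add(165, Mul(2, B)), Rational(1, 2)))
Add(Function('I')(Function('P')(12)), Function('l')(757)) = Add(Pow(Add(165, Mul(2, -3)), Rational(1, 2)), Add(-4, Pow(Add(21, 757), 2))) = Add(Pow(Add(165, -6), Rational(1, 2)), Add(-4, Pow(778, 2))) = Add(Pow(159, Rational(1, 2)), Add(-4, 605284)) = Add(Pow(159, Rational(1, 2)), 605280) = Add(605280, Pow(159, Rational(1, 2)))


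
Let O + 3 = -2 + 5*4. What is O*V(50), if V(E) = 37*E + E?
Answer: 28500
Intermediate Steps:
V(E) = 38*E
O = 15 (O = -3 + (-2 + 5*4) = -3 + (-2 + 20) = -3 + 18 = 15)
O*V(50) = 15*(38*50) = 15*1900 = 28500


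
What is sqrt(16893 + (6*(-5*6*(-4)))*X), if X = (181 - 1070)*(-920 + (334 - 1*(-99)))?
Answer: 129*sqrt(18733) ≈ 17656.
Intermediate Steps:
X = 432943 (X = -889*(-920 + (334 + 99)) = -889*(-920 + 433) = -889*(-487) = 432943)
sqrt(16893 + (6*(-5*6*(-4)))*X) = sqrt(16893 + (6*(-5*6*(-4)))*432943) = sqrt(16893 + (6*(-30*(-4)))*432943) = sqrt(16893 + (6*120)*432943) = sqrt(16893 + 720*432943) = sqrt(16893 + 311718960) = sqrt(311735853) = 129*sqrt(18733)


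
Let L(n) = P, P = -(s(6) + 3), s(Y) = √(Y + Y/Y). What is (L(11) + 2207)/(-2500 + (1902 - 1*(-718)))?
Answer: 551/30 - √7/120 ≈ 18.345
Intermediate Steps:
s(Y) = √(1 + Y) (s(Y) = √(Y + 1) = √(1 + Y))
P = -3 - √7 (P = -(√(1 + 6) + 3) = -(√7 + 3) = -(3 + √7) = -3 - √7 ≈ -5.6458)
L(n) = -3 - √7
(L(11) + 2207)/(-2500 + (1902 - 1*(-718))) = ((-3 - √7) + 2207)/(-2500 + (1902 - 1*(-718))) = (2204 - √7)/(-2500 + (1902 + 718)) = (2204 - √7)/(-2500 + 2620) = (2204 - √7)/120 = (2204 - √7)*(1/120) = 551/30 - √7/120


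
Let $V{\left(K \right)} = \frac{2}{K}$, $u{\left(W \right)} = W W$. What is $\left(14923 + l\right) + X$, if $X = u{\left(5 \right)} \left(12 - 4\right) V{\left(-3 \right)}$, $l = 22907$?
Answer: $\frac{113090}{3} \approx 37697.0$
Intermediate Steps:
$u{\left(W \right)} = W^{2}$
$X = - \frac{400}{3}$ ($X = 5^{2} \left(12 - 4\right) \frac{2}{-3} = 25 \cdot 8 \cdot 2 \left(- \frac{1}{3}\right) = 200 \left(- \frac{2}{3}\right) = - \frac{400}{3} \approx -133.33$)
$\left(14923 + l\right) + X = \left(14923 + 22907\right) - \frac{400}{3} = 37830 - \frac{400}{3} = \frac{113090}{3}$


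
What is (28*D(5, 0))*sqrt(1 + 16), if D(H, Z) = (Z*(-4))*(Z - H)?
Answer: 0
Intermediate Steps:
D(H, Z) = -4*Z*(Z - H) (D(H, Z) = (-4*Z)*(Z - H) = -4*Z*(Z - H))
(28*D(5, 0))*sqrt(1 + 16) = (28*(4*0*(5 - 1*0)))*sqrt(1 + 16) = (28*(4*0*(5 + 0)))*sqrt(17) = (28*(4*0*5))*sqrt(17) = (28*0)*sqrt(17) = 0*sqrt(17) = 0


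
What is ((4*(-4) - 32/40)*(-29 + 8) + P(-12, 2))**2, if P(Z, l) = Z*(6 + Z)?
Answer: 4511376/25 ≈ 1.8046e+5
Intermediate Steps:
((4*(-4) - 32/40)*(-29 + 8) + P(-12, 2))**2 = ((4*(-4) - 32/40)*(-29 + 8) - 12*(6 - 12))**2 = ((-16 - 32*1/40)*(-21) - 12*(-6))**2 = ((-16 - 4/5)*(-21) + 72)**2 = (-84/5*(-21) + 72)**2 = (1764/5 + 72)**2 = (2124/5)**2 = 4511376/25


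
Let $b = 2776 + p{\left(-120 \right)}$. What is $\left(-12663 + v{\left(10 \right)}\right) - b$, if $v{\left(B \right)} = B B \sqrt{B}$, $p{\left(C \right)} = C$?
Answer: $-15319 + 100 \sqrt{10} \approx -15003.0$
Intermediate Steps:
$v{\left(B \right)} = B^{\frac{5}{2}}$ ($v{\left(B \right)} = B^{2} \sqrt{B} = B^{\frac{5}{2}}$)
$b = 2656$ ($b = 2776 - 120 = 2656$)
$\left(-12663 + v{\left(10 \right)}\right) - b = \left(-12663 + 10^{\frac{5}{2}}\right) - 2656 = \left(-12663 + 100 \sqrt{10}\right) - 2656 = -15319 + 100 \sqrt{10}$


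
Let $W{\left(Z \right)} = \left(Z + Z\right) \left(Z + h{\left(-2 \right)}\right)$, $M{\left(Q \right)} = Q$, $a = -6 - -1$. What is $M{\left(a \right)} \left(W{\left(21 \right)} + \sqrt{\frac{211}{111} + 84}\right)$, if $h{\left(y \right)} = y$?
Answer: $-3990 - \frac{5 \sqrt{1058385}}{111} \approx -4036.3$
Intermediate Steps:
$a = -5$ ($a = -6 + 1 = -5$)
$W{\left(Z \right)} = 2 Z \left(-2 + Z\right)$ ($W{\left(Z \right)} = \left(Z + Z\right) \left(Z - 2\right) = 2 Z \left(-2 + Z\right)$)
$M{\left(a \right)} \left(W{\left(21 \right)} + \sqrt{\frac{211}{111} + 84}\right) = - 5 \left(2 \cdot 21 \left(-2 + 21\right) + \sqrt{\frac{211}{111} + 84}\right) = - 5 \left(2 \cdot 21 \cdot 19 + \sqrt{211 \cdot \frac{1}{111} + 84}\right) = - 5 \left(798 + \sqrt{\frac{211}{111} + 84}\right) = - 5 \left(798 + \sqrt{\frac{9535}{111}}\right) = - 5 \left(798 + \frac{\sqrt{1058385}}{111}\right) = -3990 - \frac{5 \sqrt{1058385}}{111}$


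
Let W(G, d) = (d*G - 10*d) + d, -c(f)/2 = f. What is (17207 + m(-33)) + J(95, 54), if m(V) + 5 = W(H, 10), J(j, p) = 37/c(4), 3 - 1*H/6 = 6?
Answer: 135419/8 ≈ 16927.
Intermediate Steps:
H = -18 (H = 18 - 6*6 = 18 - 36 = -18)
c(f) = -2*f
W(G, d) = -9*d + G*d (W(G, d) = (G*d - 10*d) + d = (-10*d + G*d) + d = -9*d + G*d)
J(j, p) = -37/8 (J(j, p) = 37/((-2*4)) = 37/(-8) = 37*(-⅛) = -37/8)
m(V) = -275 (m(V) = -5 + 10*(-9 - 18) = -5 + 10*(-27) = -5 - 270 = -275)
(17207 + m(-33)) + J(95, 54) = (17207 - 275) - 37/8 = 16932 - 37/8 = 135419/8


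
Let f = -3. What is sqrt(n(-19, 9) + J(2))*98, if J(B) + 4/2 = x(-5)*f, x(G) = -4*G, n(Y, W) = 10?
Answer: 196*I*sqrt(13) ≈ 706.69*I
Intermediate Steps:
J(B) = -62 (J(B) = -2 - 4*(-5)*(-3) = -2 + 20*(-3) = -2 - 60 = -62)
sqrt(n(-19, 9) + J(2))*98 = sqrt(10 - 62)*98 = sqrt(-52)*98 = (2*I*sqrt(13))*98 = 196*I*sqrt(13)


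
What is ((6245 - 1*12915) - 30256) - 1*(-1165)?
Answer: -35761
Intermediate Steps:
((6245 - 1*12915) - 30256) - 1*(-1165) = ((6245 - 12915) - 30256) + 1165 = (-6670 - 30256) + 1165 = -36926 + 1165 = -35761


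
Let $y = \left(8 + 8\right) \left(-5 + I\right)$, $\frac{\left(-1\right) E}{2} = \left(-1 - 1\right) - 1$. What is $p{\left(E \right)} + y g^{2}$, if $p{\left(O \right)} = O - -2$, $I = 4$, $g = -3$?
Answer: $-136$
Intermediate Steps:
$E = 6$ ($E = - 2 \left(\left(-1 - 1\right) - 1\right) = - 2 \left(-2 - 1\right) = \left(-2\right) \left(-3\right) = 6$)
$p{\left(O \right)} = 2 + O$ ($p{\left(O \right)} = O + 2 = 2 + O$)
$y = -16$ ($y = \left(8 + 8\right) \left(-5 + 4\right) = 16 \left(-1\right) = -16$)
$p{\left(E \right)} + y g^{2} = \left(2 + 6\right) - 16 \left(-3\right)^{2} = 8 - 144 = -136$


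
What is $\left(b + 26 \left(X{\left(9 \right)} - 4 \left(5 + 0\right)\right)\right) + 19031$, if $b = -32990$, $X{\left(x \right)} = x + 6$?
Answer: $-14089$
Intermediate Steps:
$X{\left(x \right)} = 6 + x$
$\left(b + 26 \left(X{\left(9 \right)} - 4 \left(5 + 0\right)\right)\right) + 19031 = \left(-32990 + 26 \left(\left(6 + 9\right) - 4 \left(5 + 0\right)\right)\right) + 19031 = \left(-32990 + 26 \left(15 - 20\right)\right) + 19031 = \left(-32990 + 26 \left(-5\right)\right) + 19031 = \left(-32990 - 130\right) + 19031 = -33120 + 19031 = -14089$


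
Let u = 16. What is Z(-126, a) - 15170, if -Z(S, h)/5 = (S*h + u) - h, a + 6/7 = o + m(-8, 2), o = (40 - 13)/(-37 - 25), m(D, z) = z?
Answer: -6423555/434 ≈ -14801.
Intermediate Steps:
o = -27/62 (o = 27/(-62) = 27*(-1/62) = -27/62 ≈ -0.43548)
a = 307/434 (a = -6/7 + (-27/62 + 2) = -6/7 + 97/62 = 307/434 ≈ 0.70737)
Z(S, h) = -80 + 5*h - 5*S*h (Z(S, h) = -5*((S*h + 16) - h) = -5*((16 + S*h) - h) = -5*(16 - h + S*h) = -80 + 5*h - 5*S*h)
Z(-126, a) - 15170 = (-80 + 5*(307/434) - 5*(-126)*307/434) - 15170 = (-80 + 1535/434 + 13815/31) - 15170 = 160225/434 - 15170 = -6423555/434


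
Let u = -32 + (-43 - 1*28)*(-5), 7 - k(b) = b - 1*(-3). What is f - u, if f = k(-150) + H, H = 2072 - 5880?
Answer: -3977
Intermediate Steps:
k(b) = 4 - b (k(b) = 7 - (b - 1*(-3)) = 7 - (b + 3) = 7 - (3 + b) = 7 + (-3 - b) = 4 - b)
H = -3808
u = 323 (u = -32 + (-43 - 28)*(-5) = -32 - 71*(-5) = -32 + 355 = 323)
f = -3654 (f = (4 - 1*(-150)) - 3808 = (4 + 150) - 3808 = 154 - 3808 = -3654)
f - u = -3654 - 1*323 = -3654 - 323 = -3977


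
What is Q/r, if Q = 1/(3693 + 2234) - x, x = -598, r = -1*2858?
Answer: -3544347/16939366 ≈ -0.20924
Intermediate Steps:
r = -2858
Q = 3544347/5927 (Q = 1/(3693 + 2234) - 1*(-598) = 1/5927 + 598 = 3544347/5927 ≈ 598.00)
Q/r = (3544347/5927)/(-2858) = (3544347/5927)*(-1/2858) = -3544347/16939366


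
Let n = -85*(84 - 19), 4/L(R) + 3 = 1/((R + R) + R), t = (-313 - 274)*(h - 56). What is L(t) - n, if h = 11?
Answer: 656581685/118867 ≈ 5523.7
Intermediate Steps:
t = 26415 (t = (-313 - 274)*(11 - 56) = -587*(-45) = 26415)
L(R) = 4/(-3 + 1/(3*R)) (L(R) = 4/(-3 + 1/((R + R) + R)) = 4/(-3 + 1/(2*R + R)) = 4/(-3 + 1/(3*R)))
n = -5525 (n = -85*65 = -5525)
L(t) - n = -12*26415/(-1 + 9*26415) - 1*(-5525) = -12*26415/(-1 + 237735) + 5525 = -12*26415/237734 + 5525 = -12*26415*1/237734 + 5525 = -158490/118867 + 5525 = 656581685/118867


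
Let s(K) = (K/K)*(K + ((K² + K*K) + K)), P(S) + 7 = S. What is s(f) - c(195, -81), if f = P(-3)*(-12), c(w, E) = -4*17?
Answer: 29108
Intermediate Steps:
P(S) = -7 + S
c(w, E) = -68
f = 120 (f = (-7 - 3)*(-12) = -10*(-12) = 120)
s(K) = 2*K + 2*K² (s(K) = 1*(K + ((K² + K²) + K)) = 1*(K + (2*K² + K)) = 1*(K + (K + 2*K²)) = 1*(2*K + 2*K²) = 2*K + 2*K²)
s(f) - c(195, -81) = 2*120*(1 + 120) - 1*(-68) = 2*120*121 + 68 = 29040 + 68 = 29108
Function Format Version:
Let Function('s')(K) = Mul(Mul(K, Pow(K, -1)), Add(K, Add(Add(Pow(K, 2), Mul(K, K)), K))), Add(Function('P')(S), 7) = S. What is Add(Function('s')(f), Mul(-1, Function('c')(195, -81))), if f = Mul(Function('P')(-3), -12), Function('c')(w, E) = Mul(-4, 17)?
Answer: 29108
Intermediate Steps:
Function('P')(S) = Add(-7, S)
Function('c')(w, E) = -68
f = 120 (f = Mul(Add(-7, -3), -12) = Mul(-10, -12) = 120)
Function('s')(K) = Add(Mul(2, K), Mul(2, Pow(K, 2))) (Function('s')(K) = Mul(1, Add(K, Add(Add(Pow(K, 2), Pow(K, 2)), K))) = Mul(1, Add(K, Add(Mul(2, Pow(K, 2)), K))) = Mul(1, Add(K, Add(K, Mul(2, Pow(K, 2))))) = Mul(1, Add(Mul(2, K), Mul(2, Pow(K, 2)))) = Add(Mul(2, K), Mul(2, Pow(K, 2))))
Add(Function('s')(f), Mul(-1, Function('c')(195, -81))) = Add(Mul(2, 120, Add(1, 120)), Mul(-1, -68)) = Add(Mul(2, 120, 121), 68) = Add(29040, 68) = 29108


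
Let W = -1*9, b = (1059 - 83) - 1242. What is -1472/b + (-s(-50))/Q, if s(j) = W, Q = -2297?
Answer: 1689395/305501 ≈ 5.5299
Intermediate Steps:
b = -266 (b = 976 - 1242 = -266)
W = -9
s(j) = -9
-1472/b + (-s(-50))/Q = -1472/(-266) - 1*(-9)/(-2297) = -1472*(-1/266) + 9*(-1/2297) = 736/133 - 9/2297 = 1689395/305501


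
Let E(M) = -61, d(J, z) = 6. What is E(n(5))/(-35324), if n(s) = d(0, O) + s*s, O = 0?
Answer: 61/35324 ≈ 0.0017269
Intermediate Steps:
n(s) = 6 + s**2 (n(s) = 6 + s*s = 6 + s**2)
E(n(5))/(-35324) = -61/(-35324) = -61*(-1/35324) = 61/35324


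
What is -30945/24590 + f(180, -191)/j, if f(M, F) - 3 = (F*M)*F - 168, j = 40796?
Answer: 16020571263/100317364 ≈ 159.70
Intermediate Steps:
f(M, F) = -165 + M*F² (f(M, F) = 3 + ((F*M)*F - 168) = 3 + (M*F² - 168) = 3 + (-168 + M*F²) = -165 + M*F²)
-30945/24590 + f(180, -191)/j = -30945/24590 + (-165 + 180*(-191)²)/40796 = -30945*1/24590 + (-165 + 180*36481)*(1/40796) = -6189/4918 + (-165 + 6566580)*(1/40796) = -6189/4918 + 6566415*(1/40796) = -6189/4918 + 6566415/40796 = 16020571263/100317364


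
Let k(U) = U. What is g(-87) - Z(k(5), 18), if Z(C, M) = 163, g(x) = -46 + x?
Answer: -296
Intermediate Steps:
g(-87) - Z(k(5), 18) = (-46 - 87) - 1*163 = -133 - 163 = -296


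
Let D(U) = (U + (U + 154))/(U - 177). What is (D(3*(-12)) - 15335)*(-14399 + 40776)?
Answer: -86158808749/213 ≈ -4.0450e+8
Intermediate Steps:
D(U) = (154 + 2*U)/(-177 + U) (D(U) = (U + (154 + U))/(-177 + U) = (154 + 2*U)/(-177 + U))
(D(3*(-12)) - 15335)*(-14399 + 40776) = (2*(77 + 3*(-12))/(-177 + 3*(-12)) - 15335)*(-14399 + 40776) = (2*(77 - 36)/(-177 - 36) - 15335)*26377 = (2*41/(-213) - 15335)*26377 = (2*(-1/213)*41 - 15335)*26377 = (-82/213 - 15335)*26377 = -3266437/213*26377 = -86158808749/213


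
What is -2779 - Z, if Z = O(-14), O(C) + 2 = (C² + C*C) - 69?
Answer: -3100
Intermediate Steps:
O(C) = -71 + 2*C² (O(C) = -2 + ((C² + C*C) - 69) = -2 + ((C² + C²) - 69) = -2 + (2*C² - 69) = -2 + (-69 + 2*C²) = -71 + 2*C²)
Z = 321 (Z = -71 + 2*(-14)² = -71 + 2*196 = -71 + 392 = 321)
-2779 - Z = -2779 - 1*321 = -2779 - 321 = -3100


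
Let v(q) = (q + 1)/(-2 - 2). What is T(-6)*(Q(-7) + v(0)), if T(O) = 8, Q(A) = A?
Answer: -58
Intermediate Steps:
v(q) = -¼ - q/4 (v(q) = (1 + q)/(-4) = (1 + q)*(-¼) = -¼ - q/4)
T(-6)*(Q(-7) + v(0)) = 8*(-7 + (-¼ - ¼*0)) = 8*(-7 + (-¼ + 0)) = 8*(-7 - ¼) = 8*(-29/4) = -58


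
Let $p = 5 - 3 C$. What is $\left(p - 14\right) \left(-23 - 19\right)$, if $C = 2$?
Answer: $630$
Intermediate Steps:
$p = -1$ ($p = 5 - 6 = -1$)
$\left(p - 14\right) \left(-23 - 19\right) = \left(-1 - 14\right) \left(-23 - 19\right) = - 15 \left(-23 - 19\right) = \left(-15\right) \left(-42\right) = 630$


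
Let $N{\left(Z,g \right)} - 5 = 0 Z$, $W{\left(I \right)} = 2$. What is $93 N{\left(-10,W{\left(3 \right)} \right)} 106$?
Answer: $49290$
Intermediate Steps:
$N{\left(Z,g \right)} = 5$ ($N{\left(Z,g \right)} = 5 + 0 Z = 5 + 0 = 5$)
$93 N{\left(-10,W{\left(3 \right)} \right)} 106 = 93 \cdot 5 \cdot 106 = 465 \cdot 106 = 49290$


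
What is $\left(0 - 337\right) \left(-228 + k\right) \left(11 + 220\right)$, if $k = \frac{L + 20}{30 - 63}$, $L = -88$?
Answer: $17588704$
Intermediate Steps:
$k = \frac{68}{33}$ ($k = \frac{-88 + 20}{30 - 63} = - \frac{68}{-33} = \left(-68\right) \left(- \frac{1}{33}\right) = \frac{68}{33} \approx 2.0606$)
$\left(0 - 337\right) \left(-228 + k\right) \left(11 + 220\right) = \left(0 - 337\right) \left(-228 + \frac{68}{33}\right) \left(11 + 220\right) = - 337 \left(\left(- \frac{7456}{33}\right) 231\right) = \left(-337\right) \left(-52192\right) = 17588704$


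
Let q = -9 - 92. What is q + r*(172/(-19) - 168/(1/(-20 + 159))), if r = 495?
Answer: -219712619/19 ≈ -1.1564e+7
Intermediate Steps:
q = -101
q + r*(172/(-19) - 168/(1/(-20 + 159))) = -101 + 495*(172/(-19) - 168/(1/(-20 + 159))) = -101 + 495*(172*(-1/19) - 168/(1/139)) = -101 + 495*(-172/19 - 168/1/139) = -101 + 495*(-172/19 - 168*139) = -101 + 495*(-172/19 - 23352) = -101 + 495*(-443860/19) = -101 - 219710700/19 = -219712619/19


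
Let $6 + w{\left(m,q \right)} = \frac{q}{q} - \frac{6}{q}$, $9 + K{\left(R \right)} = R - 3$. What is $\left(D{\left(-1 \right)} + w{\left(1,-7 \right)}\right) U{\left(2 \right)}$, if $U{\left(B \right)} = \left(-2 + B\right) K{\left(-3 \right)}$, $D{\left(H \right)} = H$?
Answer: $0$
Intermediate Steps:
$K{\left(R \right)} = -12 + R$ ($K{\left(R \right)} = -9 + \left(R - 3\right) = -9 + \left(-3 + R\right) = -12 + R$)
$w{\left(m,q \right)} = -5 - \frac{6}{q}$ ($w{\left(m,q \right)} = -6 - \left(\frac{6}{q} - \frac{q}{q}\right) = -6 + \left(1 - \frac{6}{q}\right) = -5 - \frac{6}{q}$)
$U{\left(B \right)} = 30 - 15 B$ ($U{\left(B \right)} = \left(-2 + B\right) \left(-12 - 3\right) = \left(-2 + B\right) \left(-15\right) = 30 - 15 B$)
$\left(D{\left(-1 \right)} + w{\left(1,-7 \right)}\right) U{\left(2 \right)} = \left(-1 - \left(5 + \frac{6}{-7}\right)\right) \left(30 - 30\right) = \left(-1 - \frac{29}{7}\right) \left(30 - 30\right) = \left(-1 + \left(-5 + \frac{6}{7}\right)\right) 0 = \left(-1 - \frac{29}{7}\right) 0 = \left(- \frac{36}{7}\right) 0 = 0$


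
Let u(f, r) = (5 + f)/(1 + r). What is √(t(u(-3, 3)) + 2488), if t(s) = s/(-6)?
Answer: √89565/6 ≈ 49.879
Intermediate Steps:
u(f, r) = (5 + f)/(1 + r)
t(s) = -s/6 (t(s) = s*(-⅙) = -s/6)
√(t(u(-3, 3)) + 2488) = √(-(5 - 3)/(6*(1 + 3)) + 2488) = √(-2/(6*4) + 2488) = √(-2/24 + 2488) = √(-⅙*½ + 2488) = √(-1/12 + 2488) = √(29855/12) = √89565/6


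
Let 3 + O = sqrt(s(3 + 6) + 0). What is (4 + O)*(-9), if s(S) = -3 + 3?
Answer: -9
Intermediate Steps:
s(S) = 0
O = -3 (O = -3 + sqrt(0 + 0) = -3 + sqrt(0) = -3 + 0 = -3)
(4 + O)*(-9) = (4 - 3)*(-9) = 1*(-9) = -9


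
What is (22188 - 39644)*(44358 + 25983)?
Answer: -1227872496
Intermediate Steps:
(22188 - 39644)*(44358 + 25983) = -17456*70341 = -1227872496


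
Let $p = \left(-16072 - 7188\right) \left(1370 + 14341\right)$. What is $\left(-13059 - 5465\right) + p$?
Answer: $-365456384$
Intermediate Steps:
$p = -365437860$ ($p = \left(-23260\right) 15711 = -365437860$)
$\left(-13059 - 5465\right) + p = \left(-13059 - 5465\right) - 365437860 = -18524 - 365437860 = -365456384$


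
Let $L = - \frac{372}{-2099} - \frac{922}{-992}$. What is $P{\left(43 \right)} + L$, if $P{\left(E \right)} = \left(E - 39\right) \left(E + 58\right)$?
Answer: $\frac{421758167}{1041104} \approx 405.11$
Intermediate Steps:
$P{\left(E \right)} = \left(-39 + E\right) \left(58 + E\right)$
$L = \frac{1152151}{1041104}$ ($L = \left(-372\right) \left(- \frac{1}{2099}\right) - - \frac{461}{496} = \frac{372}{2099} + \frac{461}{496} = \frac{1152151}{1041104} \approx 1.1067$)
$P{\left(43 \right)} + L = \left(-2262 + 43^{2} + 19 \cdot 43\right) + \frac{1152151}{1041104} = \left(-2262 + 1849 + 817\right) + \frac{1152151}{1041104} = 404 + \frac{1152151}{1041104} = \frac{421758167}{1041104}$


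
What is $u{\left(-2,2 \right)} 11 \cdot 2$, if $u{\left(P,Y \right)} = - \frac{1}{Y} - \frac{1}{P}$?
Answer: $0$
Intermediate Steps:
$u{\left(P,Y \right)} = - \frac{1}{P} - \frac{1}{Y}$
$u{\left(-2,2 \right)} 11 \cdot 2 = \frac{\left(-1\right) \left(-2\right) - 2}{\left(-2\right) 2} \cdot 11 \cdot 2 = \left(- \frac{1}{2}\right) \frac{1}{2} \left(2 - 2\right) 11 \cdot 2 = \left(- \frac{1}{2}\right) \frac{1}{2} \cdot 0 \cdot 11 \cdot 2 = 0 \cdot 11 \cdot 2 = 0 \cdot 2 = 0$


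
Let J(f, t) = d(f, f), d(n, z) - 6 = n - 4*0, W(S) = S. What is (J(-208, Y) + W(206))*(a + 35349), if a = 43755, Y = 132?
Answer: 316416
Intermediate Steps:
d(n, z) = 6 + n (d(n, z) = 6 + (n - 4*0) = 6 + (n + 0) = 6 + n)
J(f, t) = 6 + f
(J(-208, Y) + W(206))*(a + 35349) = ((6 - 208) + 206)*(43755 + 35349) = (-202 + 206)*79104 = 4*79104 = 316416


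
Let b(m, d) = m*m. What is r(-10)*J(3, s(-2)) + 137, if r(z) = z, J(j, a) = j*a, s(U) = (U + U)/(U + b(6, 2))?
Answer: 2389/17 ≈ 140.53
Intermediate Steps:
b(m, d) = m²
s(U) = 2*U/(36 + U) (s(U) = (U + U)/(U + 6²) = (2*U)/(U + 36) = (2*U)/(36 + U) = 2*U/(36 + U))
J(j, a) = a*j
r(-10)*J(3, s(-2)) + 137 = -10*2*(-2)/(36 - 2)*3 + 137 = -10*2*(-2)/34*3 + 137 = -10*2*(-2)*(1/34)*3 + 137 = -(-20)*3/17 + 137 = -10*(-6/17) + 137 = 60/17 + 137 = 2389/17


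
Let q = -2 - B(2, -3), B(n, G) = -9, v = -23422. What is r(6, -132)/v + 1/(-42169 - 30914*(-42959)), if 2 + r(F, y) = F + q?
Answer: -4933610735/10505009909562 ≈ -0.00046964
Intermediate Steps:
q = 7 (q = -2 - 1*(-9) = -2 + 9 = 7)
r(F, y) = 5 + F (r(F, y) = -2 + (F + 7) = -2 + (7 + F) = 5 + F)
r(6, -132)/v + 1/(-42169 - 30914*(-42959)) = (5 + 6)/(-23422) + 1/(-42169 - 30914*(-42959)) = 11*(-1/23422) - 1/42959/(-73083) = -11/23422 - 1/73083*(-1/42959) = -11/23422 + 1/3139572597 = -4933610735/10505009909562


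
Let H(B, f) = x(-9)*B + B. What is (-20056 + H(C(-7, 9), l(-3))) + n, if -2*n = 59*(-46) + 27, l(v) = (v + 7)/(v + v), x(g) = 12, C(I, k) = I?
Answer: -37607/2 ≈ -18804.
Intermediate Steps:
l(v) = (7 + v)/(2*v) (l(v) = (7 + v)/((2*v)) = (7 + v)*(1/(2*v)) = (7 + v)/(2*v))
H(B, f) = 13*B (H(B, f) = 12*B + B = 13*B)
n = 2687/2 (n = -(59*(-46) + 27)/2 = -(-2714 + 27)/2 = -1/2*(-2687) = 2687/2 ≈ 1343.5)
(-20056 + H(C(-7, 9), l(-3))) + n = (-20056 + 13*(-7)) + 2687/2 = (-20056 - 91) + 2687/2 = -20147 + 2687/2 = -37607/2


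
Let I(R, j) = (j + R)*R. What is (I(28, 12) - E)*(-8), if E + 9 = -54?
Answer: -9464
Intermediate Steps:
I(R, j) = R*(R + j) (I(R, j) = (R + j)*R = R*(R + j))
E = -63 (E = -9 - 54 = -63)
(I(28, 12) - E)*(-8) = (28*(28 + 12) - 1*(-63))*(-8) = (28*40 + 63)*(-8) = (1120 + 63)*(-8) = 1183*(-8) = -9464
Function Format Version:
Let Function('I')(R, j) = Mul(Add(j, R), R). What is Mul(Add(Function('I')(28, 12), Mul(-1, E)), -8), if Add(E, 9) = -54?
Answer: -9464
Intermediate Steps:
Function('I')(R, j) = Mul(R, Add(R, j)) (Function('I')(R, j) = Mul(Add(R, j), R) = Mul(R, Add(R, j)))
E = -63 (E = Add(-9, -54) = -63)
Mul(Add(Function('I')(28, 12), Mul(-1, E)), -8) = Mul(Add(Mul(28, Add(28, 12)), Mul(-1, -63)), -8) = Mul(Add(Mul(28, 40), 63), -8) = Mul(Add(1120, 63), -8) = Mul(1183, -8) = -9464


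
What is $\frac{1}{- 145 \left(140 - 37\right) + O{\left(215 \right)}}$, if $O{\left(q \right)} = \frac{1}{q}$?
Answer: $- \frac{215}{3211024} \approx -6.6957 \cdot 10^{-5}$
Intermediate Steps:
$\frac{1}{- 145 \left(140 - 37\right) + O{\left(215 \right)}} = \frac{1}{- 145 \left(140 - 37\right) + \frac{1}{215}} = \frac{1}{\left(-145\right) 103 + \frac{1}{215}} = \frac{1}{-14935 + \frac{1}{215}} = \frac{1}{- \frac{3211024}{215}} = - \frac{215}{3211024}$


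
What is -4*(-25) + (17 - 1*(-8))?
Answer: 125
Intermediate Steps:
-4*(-25) + (17 - 1*(-8)) = 100 + (17 + 8) = 100 + 25 = 125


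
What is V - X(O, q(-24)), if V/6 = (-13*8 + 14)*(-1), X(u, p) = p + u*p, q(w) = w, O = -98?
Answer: -1788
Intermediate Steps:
X(u, p) = p + p*u
V = 540 (V = 6*((-13*8 + 14)*(-1)) = 6*((-104 + 14)*(-1)) = 6*(-90*(-1)) = 6*90 = 540)
V - X(O, q(-24)) = 540 - (-24)*(1 - 98) = 540 - (-24)*(-97) = 540 - 1*2328 = 540 - 2328 = -1788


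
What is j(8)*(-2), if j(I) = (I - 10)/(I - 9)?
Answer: -4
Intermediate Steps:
j(I) = (-10 + I)/(-9 + I)
j(8)*(-2) = ((-10 + 8)/(-9 + 8))*(-2) = (-2/(-1))*(-2) = -1*(-2)*(-2) = 2*(-2) = -4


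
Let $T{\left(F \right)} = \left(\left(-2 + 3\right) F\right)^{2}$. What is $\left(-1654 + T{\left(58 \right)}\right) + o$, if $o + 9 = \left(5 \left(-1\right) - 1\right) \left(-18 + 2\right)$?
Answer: $1797$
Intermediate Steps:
$T{\left(F \right)} = F^{2}$ ($T{\left(F \right)} = \left(1 F\right)^{2} = F^{2}$)
$o = 87$ ($o = -9 + \left(5 \left(-1\right) - 1\right) \left(-18 + 2\right) = -9 + \left(-5 - 1\right) \left(-16\right) = -9 - -96 = -9 + 96 = 87$)
$\left(-1654 + T{\left(58 \right)}\right) + o = \left(-1654 + 58^{2}\right) + 87 = \left(-1654 + 3364\right) + 87 = 1710 + 87 = 1797$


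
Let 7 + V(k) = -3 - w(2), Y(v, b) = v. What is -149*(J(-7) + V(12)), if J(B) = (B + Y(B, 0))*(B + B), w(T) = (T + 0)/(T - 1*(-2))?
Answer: -55279/2 ≈ -27640.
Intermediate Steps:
w(T) = T/(2 + T) (w(T) = T/(T + 2) = T/(2 + T))
J(B) = 4*B**2 (J(B) = (B + B)*(B + B) = (2*B)*(2*B) = 4*B**2)
V(k) = -21/2 (V(k) = -7 + (-3 - 2/(2 + 2)) = -7 + (-3 - 2/4) = -7 + (-3 - 1*1/2) = -7 + (-3 - 1/2) = -7 - 7/2 = -21/2)
-149*(J(-7) + V(12)) = -149*(4*(-7)**2 - 21/2) = -149*(4*49 - 21/2) = -149*(196 - 21/2) = -149*371/2 = -55279/2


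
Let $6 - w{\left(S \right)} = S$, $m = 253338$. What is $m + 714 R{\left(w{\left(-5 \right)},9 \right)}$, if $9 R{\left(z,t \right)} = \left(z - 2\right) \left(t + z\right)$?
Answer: $267618$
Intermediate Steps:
$w{\left(S \right)} = 6 - S$
$R{\left(z,t \right)} = \frac{\left(-2 + z\right) \left(t + z\right)}{9}$ ($R{\left(z,t \right)} = \frac{\left(z - 2\right) \left(t + z\right)}{9} = \frac{\left(-2 + z\right) \left(t + z\right)}{9}$)
$m + 714 R{\left(w{\left(-5 \right)},9 \right)} = 253338 + 714 \left(\left(- \frac{2}{9}\right) 9 - \frac{2 \left(6 - -5\right)}{9} + \frac{\left(6 - -5\right)^{2}}{9} + \frac{1}{9} \cdot 9 \left(6 - -5\right)\right) = 253338 + 714 \left(-2 - \frac{2 \left(6 + 5\right)}{9} + \frac{\left(6 + 5\right)^{2}}{9} + \frac{1}{9} \cdot 9 \left(6 + 5\right)\right) = 253338 + 714 \left(-2 - \frac{22}{9} + \frac{11^{2}}{9} + \frac{1}{9} \cdot 9 \cdot 11\right) = 253338 + 714 \left(-2 - \frac{22}{9} + \frac{1}{9} \cdot 121 + 11\right) = 253338 + 714 \left(-2 - \frac{22}{9} + \frac{121}{9} + 11\right) = 253338 + 714 \cdot 20 = 253338 + 14280 = 267618$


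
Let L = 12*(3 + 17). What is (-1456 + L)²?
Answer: 1478656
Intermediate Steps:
L = 240 (L = 12*20 = 240)
(-1456 + L)² = (-1456 + 240)² = (-1216)² = 1478656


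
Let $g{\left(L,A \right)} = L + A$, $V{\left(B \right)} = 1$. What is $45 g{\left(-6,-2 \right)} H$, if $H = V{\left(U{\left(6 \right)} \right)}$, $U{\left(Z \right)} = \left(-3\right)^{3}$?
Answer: $-360$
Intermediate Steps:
$U{\left(Z \right)} = -27$
$g{\left(L,A \right)} = A + L$
$H = 1$
$45 g{\left(-6,-2 \right)} H = 45 \left(-2 - 6\right) 1 = 45 \left(-8\right) 1 = \left(-360\right) 1 = -360$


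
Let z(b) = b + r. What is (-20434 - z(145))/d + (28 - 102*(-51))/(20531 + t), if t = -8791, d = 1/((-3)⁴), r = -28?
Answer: -1954276271/1174 ≈ -1.6646e+6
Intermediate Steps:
d = 1/81 ≈ 0.012346
z(b) = -28 + b (z(b) = b - 28 = -28 + b)
(-20434 - z(145))/d + (28 - 102*(-51))/(20531 + t) = (-20434 - (-28 + 145))/(1/81) + (28 - 102*(-51))/(20531 - 8791) = (-20434 - 1*117)*81 + (28 + 5202)/11740 = (-20434 - 117)*81 + 5230*(1/11740) = -20551*81 + 523/1174 = -1664631 + 523/1174 = -1954276271/1174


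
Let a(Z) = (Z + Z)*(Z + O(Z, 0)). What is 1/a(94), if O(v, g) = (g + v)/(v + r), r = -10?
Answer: 21/375530 ≈ 5.5921e-5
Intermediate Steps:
O(v, g) = (g + v)/(-10 + v) (O(v, g) = (g + v)/(v - 10) = (g + v)/(-10 + v))
a(Z) = 2*Z*(Z + Z/(-10 + Z)) (a(Z) = (Z + Z)*(Z + (0 + Z)/(-10 + Z)) = (2*Z)*(Z + Z/(-10 + Z)) = 2*Z*(Z + Z/(-10 + Z)))
1/a(94) = 1/(2*94²*(-9 + 94)/(-10 + 94)) = 1/(2*8836*85/84) = 1/(2*8836*(1/84)*85) = 1/(375530/21) = 21/375530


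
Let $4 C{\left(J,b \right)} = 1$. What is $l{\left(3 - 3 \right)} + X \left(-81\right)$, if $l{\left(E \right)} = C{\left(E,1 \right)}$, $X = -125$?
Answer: $\frac{40501}{4} \approx 10125.0$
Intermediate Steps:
$C{\left(J,b \right)} = \frac{1}{4}$ ($C{\left(J,b \right)} = \frac{1}{4} \cdot 1 = \frac{1}{4}$)
$l{\left(E \right)} = \frac{1}{4}$
$l{\left(3 - 3 \right)} + X \left(-81\right) = \frac{1}{4} - -10125 = \frac{1}{4} + 10125 = \frac{40501}{4}$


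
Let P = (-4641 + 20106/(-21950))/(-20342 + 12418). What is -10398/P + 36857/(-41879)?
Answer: -3155988401873733/177793902301 ≈ -17751.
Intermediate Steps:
P = 12736257/21741475 (P = (-4641 + 20106*(-1/21950))/(-7924) = (-4641 - 10053/10975)*(-1/7924) = -50945028/10975*(-1/7924) = 12736257/21741475 ≈ 0.58580)
-10398/P + 36857/(-41879) = -10398/12736257/21741475 + 36857/(-41879) = -10398*21741475/12736257 + 36857*(-1/41879) = -75355952350/4245419 - 36857/41879 = -3155988401873733/177793902301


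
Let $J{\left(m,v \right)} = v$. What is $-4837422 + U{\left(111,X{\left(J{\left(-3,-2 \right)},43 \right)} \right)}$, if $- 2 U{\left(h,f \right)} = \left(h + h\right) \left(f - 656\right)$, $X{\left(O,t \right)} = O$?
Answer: $-4764384$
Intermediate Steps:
$U{\left(h,f \right)} = - h \left(-656 + f\right)$ ($U{\left(h,f \right)} = - \frac{\left(h + h\right) \left(f - 656\right)}{2} = - \frac{2 h \left(-656 + f\right)}{2} = - h \left(-656 + f\right)$)
$-4837422 + U{\left(111,X{\left(J{\left(-3,-2 \right)},43 \right)} \right)} = -4837422 + 111 \left(656 - -2\right) = -4837422 + 111 \left(656 + 2\right) = -4837422 + 111 \cdot 658 = -4837422 + 73038 = -4764384$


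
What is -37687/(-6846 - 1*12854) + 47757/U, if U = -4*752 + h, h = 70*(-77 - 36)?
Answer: -264673117/107542300 ≈ -2.4611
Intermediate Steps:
h = -7910 (h = 70*(-113) = -7910)
U = -10918 (U = -4*752 - 7910 = -3008 - 7910 = -10918)
-37687/(-6846 - 1*12854) + 47757/U = -37687/(-6846 - 1*12854) + 47757/(-10918) = -37687/(-6846 - 12854) + 47757*(-1/10918) = -37687/(-19700) - 47757/10918 = -37687*(-1/19700) - 47757/10918 = 37687/19700 - 47757/10918 = -264673117/107542300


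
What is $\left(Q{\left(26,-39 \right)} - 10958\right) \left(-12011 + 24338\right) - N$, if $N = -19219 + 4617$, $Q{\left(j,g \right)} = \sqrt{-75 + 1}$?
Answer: $-135064664 + 12327 i \sqrt{74} \approx -1.3506 \cdot 10^{8} + 1.0604 \cdot 10^{5} i$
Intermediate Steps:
$Q{\left(j,g \right)} = i \sqrt{74}$ ($Q{\left(j,g \right)} = \sqrt{-74} = i \sqrt{74}$)
$N = -14602$
$\left(Q{\left(26,-39 \right)} - 10958\right) \left(-12011 + 24338\right) - N = \left(i \sqrt{74} - 10958\right) \left(-12011 + 24338\right) - -14602 = \left(-10958 + i \sqrt{74}\right) 12327 + 14602 = \left(-135079266 + 12327 i \sqrt{74}\right) + 14602 = -135064664 + 12327 i \sqrt{74}$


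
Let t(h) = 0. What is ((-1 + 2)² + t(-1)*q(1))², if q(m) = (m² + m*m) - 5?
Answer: 1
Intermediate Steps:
q(m) = -5 + 2*m² (q(m) = (m² + m²) - 5 = 2*m² - 5 = -5 + 2*m²)
((-1 + 2)² + t(-1)*q(1))² = ((-1 + 2)² + 0*(-5 + 2*1²))² = (1² + 0*(-5 + 2*1))² = (1 + 0*(-5 + 2))² = (1 + 0*(-3))² = (1 + 0)² = 1² = 1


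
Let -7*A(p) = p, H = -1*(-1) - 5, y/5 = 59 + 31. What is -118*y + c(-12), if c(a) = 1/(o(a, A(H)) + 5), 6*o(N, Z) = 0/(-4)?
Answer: -265499/5 ≈ -53100.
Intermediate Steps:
y = 450 (y = 5*(59 + 31) = 5*90 = 450)
H = -4 (H = 1 - 5 = -4)
A(p) = -p/7
o(N, Z) = 0 (o(N, Z) = (0/(-4))/6 = (0*(-1/4))/6 = (1/6)*0 = 0)
c(a) = 1/5 (c(a) = 1/(0 + 5) = 1/5)
-118*y + c(-12) = -118*450 + 1/5 = -53100 + 1/5 = -265499/5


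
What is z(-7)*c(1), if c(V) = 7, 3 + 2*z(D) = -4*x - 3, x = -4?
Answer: 35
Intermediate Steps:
z(D) = 5 (z(D) = -3/2 + (-4*(-4) - 3)/2 = -3/2 + (16 - 3)/2 = -3/2 + (1/2)*13 = -3/2 + 13/2 = 5)
z(-7)*c(1) = 5*7 = 35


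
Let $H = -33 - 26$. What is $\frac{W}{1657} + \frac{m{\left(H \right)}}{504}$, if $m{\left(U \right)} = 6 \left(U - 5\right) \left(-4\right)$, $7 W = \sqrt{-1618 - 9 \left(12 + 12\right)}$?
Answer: $\frac{64}{21} + \frac{i \sqrt{1834}}{11599} \approx 3.0476 + 0.0036921 i$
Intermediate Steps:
$W = \frac{i \sqrt{1834}}{7}$ ($W = \frac{\sqrt{-1618 - 9 \left(12 + 12\right)}}{7} = \frac{\sqrt{-1618 - 216}}{7} = \frac{\sqrt{-1834}}{7} = \frac{i \sqrt{1834}}{7} \approx 6.1179 i$)
$H = -59$ ($H = -33 - 26 = -59$)
$m{\left(U \right)} = 120 - 24 U$ ($m{\left(U \right)} = 6 \left(U - 5\right) \left(-4\right) = 6 \left(-5 + U\right) \left(-4\right) = \left(-30 + 6 U\right) \left(-4\right) = 120 - 24 U$)
$\frac{W}{1657} + \frac{m{\left(H \right)}}{504} = \frac{\frac{1}{7} i \sqrt{1834}}{1657} + \frac{120 - -1416}{504} = \frac{i \sqrt{1834}}{7} \cdot \frac{1}{1657} + \left(120 + 1416\right) \frac{1}{504} = \frac{i \sqrt{1834}}{11599} + 1536 \cdot \frac{1}{504} = \frac{i \sqrt{1834}}{11599} + \frac{64}{21} = \frac{64}{21} + \frac{i \sqrt{1834}}{11599}$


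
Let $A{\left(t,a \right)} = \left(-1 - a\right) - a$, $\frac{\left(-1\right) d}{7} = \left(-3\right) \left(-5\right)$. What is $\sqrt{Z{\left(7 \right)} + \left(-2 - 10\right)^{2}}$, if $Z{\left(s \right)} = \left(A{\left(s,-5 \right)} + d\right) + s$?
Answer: $\sqrt{55} \approx 7.4162$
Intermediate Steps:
$d = -105$ ($d = - 7 \left(\left(-3\right) \left(-5\right)\right) = \left(-7\right) 15 = -105$)
$A{\left(t,a \right)} = -1 - 2 a$
$Z{\left(s \right)} = -96 + s$ ($Z{\left(s \right)} = \left(\left(-1 - -10\right) - 105\right) + s = \left(\left(-1 + 10\right) - 105\right) + s = \left(9 - 105\right) + s = -96 + s$)
$\sqrt{Z{\left(7 \right)} + \left(-2 - 10\right)^{2}} = \sqrt{\left(-96 + 7\right) + \left(-2 - 10\right)^{2}} = \sqrt{-89 + \left(-12\right)^{2}} = \sqrt{-89 + 144} = \sqrt{55}$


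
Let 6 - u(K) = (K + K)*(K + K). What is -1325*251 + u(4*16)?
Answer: -348953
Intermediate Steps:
u(K) = 6 - 4*K² (u(K) = 6 - (K + K)*(K + K) = 6 - 2*K*2*K = 6 - 4*K²)
-1325*251 + u(4*16) = -1325*251 + (6 - 4*(4*16)²) = -332575 + (6 - 4*64²) = -332575 + (6 - 4*4096) = -332575 + (6 - 16384) = -332575 - 16378 = -348953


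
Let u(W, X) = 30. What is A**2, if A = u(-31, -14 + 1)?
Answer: 900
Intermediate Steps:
A = 30
A**2 = 30**2 = 900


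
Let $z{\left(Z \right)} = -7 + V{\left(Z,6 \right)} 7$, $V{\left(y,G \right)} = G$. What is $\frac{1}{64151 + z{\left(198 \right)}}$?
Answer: $\frac{1}{64186} \approx 1.558 \cdot 10^{-5}$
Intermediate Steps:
$z{\left(Z \right)} = 35$ ($z{\left(Z \right)} = -7 + 6 \cdot 7 = -7 + 42 = 35$)
$\frac{1}{64151 + z{\left(198 \right)}} = \frac{1}{64151 + 35} = \frac{1}{64186}$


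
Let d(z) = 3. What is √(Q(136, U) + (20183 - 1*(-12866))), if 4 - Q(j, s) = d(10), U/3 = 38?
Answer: 5*√1322 ≈ 181.80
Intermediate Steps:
U = 114 (U = 3*38 = 114)
Q(j, s) = 1 (Q(j, s) = 4 - 1*3 = 4 - 3 = 1)
√(Q(136, U) + (20183 - 1*(-12866))) = √(1 + (20183 - 1*(-12866))) = √(1 + (20183 + 12866)) = √(1 + 33049) = √33050 = 5*√1322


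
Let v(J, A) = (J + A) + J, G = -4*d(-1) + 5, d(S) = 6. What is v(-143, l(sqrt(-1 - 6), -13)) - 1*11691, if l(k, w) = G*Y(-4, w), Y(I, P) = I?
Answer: -11901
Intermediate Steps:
G = -19 (G = -4*6 + 5 = -24 + 5 = -19)
l(k, w) = 76 (l(k, w) = -19*(-4) = 76)
v(J, A) = A + 2*J (v(J, A) = (A + J) + J = A + 2*J)
v(-143, l(sqrt(-1 - 6), -13)) - 1*11691 = (76 + 2*(-143)) - 1*11691 = (76 - 286) - 11691 = -210 - 11691 = -11901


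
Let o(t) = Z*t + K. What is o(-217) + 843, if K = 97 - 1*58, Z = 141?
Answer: -29715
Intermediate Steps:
K = 39 (K = 97 - 58 = 39)
o(t) = 39 + 141*t (o(t) = 141*t + 39 = 39 + 141*t)
o(-217) + 843 = (39 + 141*(-217)) + 843 = (39 - 30597) + 843 = -30558 + 843 = -29715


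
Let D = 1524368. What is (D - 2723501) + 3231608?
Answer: 2032475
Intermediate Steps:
(D - 2723501) + 3231608 = (1524368 - 2723501) + 3231608 = -1199133 + 3231608 = 2032475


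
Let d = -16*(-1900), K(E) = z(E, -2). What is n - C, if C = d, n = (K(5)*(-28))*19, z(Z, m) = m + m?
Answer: -28272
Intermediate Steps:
z(Z, m) = 2*m
K(E) = -4 (K(E) = 2*(-2) = -4)
n = 2128 (n = -4*(-28)*19 = 112*19 = 2128)
d = 30400
C = 30400
n - C = 2128 - 1*30400 = 2128 - 30400 = -28272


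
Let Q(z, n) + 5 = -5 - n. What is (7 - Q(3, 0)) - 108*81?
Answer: -8731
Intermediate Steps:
Q(z, n) = -10 - n (Q(z, n) = -5 + (-5 - n) = -10 - n)
(7 - Q(3, 0)) - 108*81 = (7 - (-10 - 1*0)) - 108*81 = (7 - (-10 + 0)) - 8748 = (7 - 1*(-10)) - 8748 = (7 + 10) - 8748 = 17 - 8748 = -8731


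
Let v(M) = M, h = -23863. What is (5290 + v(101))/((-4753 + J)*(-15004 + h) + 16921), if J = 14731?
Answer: -5391/387798005 ≈ -1.3902e-5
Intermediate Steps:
(5290 + v(101))/((-4753 + J)*(-15004 + h) + 16921) = (5290 + 101)/((-4753 + 14731)*(-15004 - 23863) + 16921) = 5391/(9978*(-38867) + 16921) = 5391/(-387814926 + 16921) = 5391/(-387798005) = 5391*(-1/387798005) = -5391/387798005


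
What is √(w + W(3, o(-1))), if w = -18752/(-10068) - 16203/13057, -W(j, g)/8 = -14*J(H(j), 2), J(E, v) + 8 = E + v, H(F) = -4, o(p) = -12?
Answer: I*√9991824440399835/2987679 ≈ 33.457*I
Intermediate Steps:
J(E, v) = -8 + E + v (J(E, v) = -8 + (E + v) = -8 + E + v)
W(j, g) = -1120 (W(j, g) = -(-112)*(-8 - 4 + 2) = -(-112)*(-10) = -8*140 = -1120)
w = 1857115/2987679 (w = -18752*(-1/10068) - 16203*1/13057 = 4688/2517 - 1473/1187 = 1857115/2987679 ≈ 0.62159)
√(w + W(3, o(-1))) = √(1857115/2987679 - 1120) = √(-3344343365/2987679) = I*√9991824440399835/2987679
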